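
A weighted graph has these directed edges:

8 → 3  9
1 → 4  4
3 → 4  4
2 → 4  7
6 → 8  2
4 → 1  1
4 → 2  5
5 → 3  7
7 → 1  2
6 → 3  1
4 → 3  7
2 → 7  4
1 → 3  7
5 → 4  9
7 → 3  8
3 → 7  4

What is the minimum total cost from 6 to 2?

10

Running Dijkstra from 6:
6: 0
3: 1  (via 6)
8: 2  (via 6)
4: 5  (via 3)
7: 5  (via 3)
1: 6  (via 4)
2: 10  (via 4)
Shortest route: 6–3–4–2 = 10.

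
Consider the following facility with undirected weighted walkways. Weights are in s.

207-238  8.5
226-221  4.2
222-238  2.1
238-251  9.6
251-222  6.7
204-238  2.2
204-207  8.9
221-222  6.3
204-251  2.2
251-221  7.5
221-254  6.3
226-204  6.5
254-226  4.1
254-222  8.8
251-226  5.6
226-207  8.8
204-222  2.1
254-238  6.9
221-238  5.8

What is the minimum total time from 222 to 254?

8.8 s

Candidate routes:
222 → 254: 8.8 = 8.8
222 → 238 → 254: 2.1+6.9 = 9
The minimum is 8.8 s via 222 → 254.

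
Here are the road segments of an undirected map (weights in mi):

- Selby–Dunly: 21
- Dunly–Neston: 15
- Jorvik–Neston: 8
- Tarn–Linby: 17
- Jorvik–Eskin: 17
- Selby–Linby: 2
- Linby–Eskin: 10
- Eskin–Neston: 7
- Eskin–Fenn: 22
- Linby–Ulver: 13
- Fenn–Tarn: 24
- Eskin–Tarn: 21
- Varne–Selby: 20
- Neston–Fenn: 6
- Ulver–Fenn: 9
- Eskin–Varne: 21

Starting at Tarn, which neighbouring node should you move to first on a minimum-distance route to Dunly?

Enumerating some paths:
Tarn - Linby - Eskin - Neston - Dunly: 17+10+7+15 = 49
Tarn - Linby - Selby - Dunly: 17+2+21 = 40
Tarn - Fenn - Neston - Dunly: 24+6+15 = 45
Tarn - Eskin - Neston - Dunly: 21+7+15 = 43
The minimum is 40 mi via Tarn - Linby - Selby - Dunly.
So from Tarn the first move is to Linby.

Linby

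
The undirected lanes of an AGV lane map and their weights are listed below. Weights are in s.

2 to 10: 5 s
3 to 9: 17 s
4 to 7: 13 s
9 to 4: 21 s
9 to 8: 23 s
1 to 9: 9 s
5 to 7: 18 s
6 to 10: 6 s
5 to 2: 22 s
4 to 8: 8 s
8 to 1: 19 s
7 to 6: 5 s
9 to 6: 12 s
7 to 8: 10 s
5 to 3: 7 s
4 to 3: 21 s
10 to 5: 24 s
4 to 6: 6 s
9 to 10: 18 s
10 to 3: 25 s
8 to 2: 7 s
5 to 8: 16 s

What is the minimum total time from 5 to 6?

23 s

Shortest distances from 5:
5: 0
3: 7  (via 5)
8: 16  (via 5)
7: 18  (via 5)
2: 22  (via 5)
6: 23  (via 7)
Shortest route: 5 → 7 → 6 = 23 s.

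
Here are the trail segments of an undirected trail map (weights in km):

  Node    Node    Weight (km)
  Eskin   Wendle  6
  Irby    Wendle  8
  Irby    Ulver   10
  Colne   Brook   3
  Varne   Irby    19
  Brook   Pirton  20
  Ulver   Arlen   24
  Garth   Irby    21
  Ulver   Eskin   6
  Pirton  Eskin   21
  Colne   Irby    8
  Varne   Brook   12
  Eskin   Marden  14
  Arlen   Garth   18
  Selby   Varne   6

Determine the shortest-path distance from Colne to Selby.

Enumerating some paths:
Colne–Irby–Varne–Selby: 8+19+6 = 33
Colne–Brook–Varne–Selby: 3+12+6 = 21
The minimum is 21 km via Colne–Brook–Varne–Selby.

21 km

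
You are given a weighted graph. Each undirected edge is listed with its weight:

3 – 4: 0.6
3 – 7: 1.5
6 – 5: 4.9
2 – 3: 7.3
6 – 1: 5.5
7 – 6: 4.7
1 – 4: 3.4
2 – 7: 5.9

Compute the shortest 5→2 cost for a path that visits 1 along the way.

Shortest 5→1: 5–6–1 = 10.4
Shortest 1→2: 1–4–3–2 = 11.3
Total via 1: 10.4 + 11.3 = 21.7.

21.7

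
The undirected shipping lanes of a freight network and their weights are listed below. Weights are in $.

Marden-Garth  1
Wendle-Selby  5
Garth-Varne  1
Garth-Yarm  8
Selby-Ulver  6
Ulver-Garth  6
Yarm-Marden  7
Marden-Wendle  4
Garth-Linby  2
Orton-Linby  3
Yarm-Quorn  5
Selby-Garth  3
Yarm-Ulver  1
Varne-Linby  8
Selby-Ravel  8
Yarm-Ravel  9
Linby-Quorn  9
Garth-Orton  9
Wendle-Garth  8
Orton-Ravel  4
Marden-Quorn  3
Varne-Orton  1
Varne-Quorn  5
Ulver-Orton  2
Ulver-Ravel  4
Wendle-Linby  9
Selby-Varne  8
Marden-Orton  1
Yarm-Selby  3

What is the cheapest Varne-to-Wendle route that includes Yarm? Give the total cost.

$12

Shortest Varne→Yarm: Varne → Orton → Ulver → Yarm = 4
Best Yarm to Wendle: Yarm → Selby → Wendle costing 8
Total via Yarm: 4 + 8 = $12.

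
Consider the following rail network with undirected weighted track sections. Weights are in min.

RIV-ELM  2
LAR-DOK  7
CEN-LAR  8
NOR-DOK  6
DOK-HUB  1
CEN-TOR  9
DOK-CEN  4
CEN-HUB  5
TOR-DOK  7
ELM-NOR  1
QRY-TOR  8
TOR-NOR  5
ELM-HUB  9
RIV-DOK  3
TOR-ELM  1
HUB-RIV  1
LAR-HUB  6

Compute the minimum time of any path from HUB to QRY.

12 min

Candidate routes:
HUB → RIV → ELM → TOR → QRY: 1+2+1+8 = 12
HUB → DOK → RIV → ELM → TOR → QRY: 1+3+2+1+8 = 15
Cheapest is HUB → RIV → ELM → TOR → QRY at 12 min.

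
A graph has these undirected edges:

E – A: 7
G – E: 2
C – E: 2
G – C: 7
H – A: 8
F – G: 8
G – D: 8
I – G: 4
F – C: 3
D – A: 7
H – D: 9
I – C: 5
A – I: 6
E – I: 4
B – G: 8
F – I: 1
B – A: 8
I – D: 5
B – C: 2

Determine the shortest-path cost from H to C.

Shortest distances from H:
H: 0
A: 8  (via H)
D: 9  (via H)
I: 14  (via A)
E: 15  (via A)
F: 15  (via I)
B: 16  (via A)
C: 17  (via E)
Shortest route: H → A → E → C = 17.

17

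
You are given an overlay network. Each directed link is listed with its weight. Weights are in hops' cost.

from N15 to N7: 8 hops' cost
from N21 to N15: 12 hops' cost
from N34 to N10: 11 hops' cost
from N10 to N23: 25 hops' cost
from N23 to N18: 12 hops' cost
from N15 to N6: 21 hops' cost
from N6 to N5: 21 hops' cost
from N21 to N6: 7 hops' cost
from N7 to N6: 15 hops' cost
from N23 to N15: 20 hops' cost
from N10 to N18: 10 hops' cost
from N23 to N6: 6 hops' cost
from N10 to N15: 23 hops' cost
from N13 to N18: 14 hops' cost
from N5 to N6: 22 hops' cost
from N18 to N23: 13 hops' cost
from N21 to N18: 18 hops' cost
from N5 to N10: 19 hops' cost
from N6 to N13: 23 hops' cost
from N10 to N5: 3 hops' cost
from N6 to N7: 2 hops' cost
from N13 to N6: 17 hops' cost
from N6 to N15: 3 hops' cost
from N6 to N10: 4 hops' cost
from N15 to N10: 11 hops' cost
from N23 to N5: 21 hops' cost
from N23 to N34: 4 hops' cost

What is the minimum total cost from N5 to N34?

46 hops' cost

Shortest distances from N5:
N5: 0
N10: 19  (via N5)
N6: 22  (via N5)
N7: 24  (via N6)
N15: 25  (via N6)
N18: 29  (via N10)
N23: 42  (via N18)
N13: 45  (via N6)
N34: 46  (via N23)
Shortest route: N5–N10–N18–N23–N34 = 46 hops' cost.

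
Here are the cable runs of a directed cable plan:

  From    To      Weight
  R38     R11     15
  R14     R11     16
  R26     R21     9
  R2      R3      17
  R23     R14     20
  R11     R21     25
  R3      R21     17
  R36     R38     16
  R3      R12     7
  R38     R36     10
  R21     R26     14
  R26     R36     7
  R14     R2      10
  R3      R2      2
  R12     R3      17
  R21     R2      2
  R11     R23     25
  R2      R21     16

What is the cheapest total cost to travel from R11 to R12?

51

Compare a few routes:
R11 → R21 → R2 → R3 → R12: 25+2+17+7 = 51
R11 → R23 → R14 → R2 → R3 → R12: 25+20+10+17+7 = 79
The minimum is 51 via R11 → R21 → R2 → R3 → R12.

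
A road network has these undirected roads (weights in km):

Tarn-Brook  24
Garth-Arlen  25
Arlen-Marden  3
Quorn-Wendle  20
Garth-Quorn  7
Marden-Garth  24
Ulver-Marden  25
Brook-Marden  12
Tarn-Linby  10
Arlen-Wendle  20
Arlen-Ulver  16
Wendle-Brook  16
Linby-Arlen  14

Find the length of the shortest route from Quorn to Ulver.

48 km

Shortest distances from Quorn:
Quorn: 0
Garth: 7  (via Quorn)
Wendle: 20  (via Quorn)
Marden: 31  (via Garth)
Arlen: 32  (via Garth)
Brook: 36  (via Wendle)
Linby: 46  (via Arlen)
Ulver: 48  (via Arlen)
Shortest route: Quorn–Garth–Arlen–Ulver = 48 km.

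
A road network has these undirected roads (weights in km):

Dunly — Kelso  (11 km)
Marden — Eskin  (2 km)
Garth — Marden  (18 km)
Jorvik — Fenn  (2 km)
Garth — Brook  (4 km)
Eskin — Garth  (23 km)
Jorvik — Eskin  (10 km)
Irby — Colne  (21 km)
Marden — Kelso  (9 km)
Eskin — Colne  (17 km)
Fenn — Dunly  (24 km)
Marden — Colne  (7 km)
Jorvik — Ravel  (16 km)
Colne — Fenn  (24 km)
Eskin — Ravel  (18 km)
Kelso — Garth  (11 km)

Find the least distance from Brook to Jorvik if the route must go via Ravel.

Shortest Brook→Ravel: Brook–Garth–Marden–Eskin–Ravel = 42
Shortest Ravel→Jorvik: Ravel–Jorvik = 16
Total via Ravel: 42 + 16 = 58 km.

58 km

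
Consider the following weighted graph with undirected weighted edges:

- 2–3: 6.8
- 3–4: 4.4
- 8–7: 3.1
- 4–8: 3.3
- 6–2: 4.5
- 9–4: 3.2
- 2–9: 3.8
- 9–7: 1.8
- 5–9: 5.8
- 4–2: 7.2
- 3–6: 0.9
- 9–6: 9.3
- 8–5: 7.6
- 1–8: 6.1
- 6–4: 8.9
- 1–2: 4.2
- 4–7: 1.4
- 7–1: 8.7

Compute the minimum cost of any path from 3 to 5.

Enumerating some paths:
3–4–9–5: 4.4+3.2+5.8 = 13.4
3–6–2–9–5: 0.9+4.5+3.8+5.8 = 15
3–4–8–5: 4.4+3.3+7.6 = 15.3
Cheapest is 3–4–9–5 at 13.4.

13.4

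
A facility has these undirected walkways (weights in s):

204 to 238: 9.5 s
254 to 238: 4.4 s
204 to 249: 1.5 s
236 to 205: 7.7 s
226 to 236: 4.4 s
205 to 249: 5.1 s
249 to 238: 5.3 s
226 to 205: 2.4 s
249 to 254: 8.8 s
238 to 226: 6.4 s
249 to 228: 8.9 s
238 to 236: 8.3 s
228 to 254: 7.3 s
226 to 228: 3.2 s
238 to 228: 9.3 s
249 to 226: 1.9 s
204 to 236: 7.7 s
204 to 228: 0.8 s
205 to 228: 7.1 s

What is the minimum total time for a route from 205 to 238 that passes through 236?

Shortest 205→236: 205–226–236 = 6.8
Shortest 236→238: 236–238 = 8.3
Total via 236: 6.8 + 8.3 = 15.1 s.

15.1 s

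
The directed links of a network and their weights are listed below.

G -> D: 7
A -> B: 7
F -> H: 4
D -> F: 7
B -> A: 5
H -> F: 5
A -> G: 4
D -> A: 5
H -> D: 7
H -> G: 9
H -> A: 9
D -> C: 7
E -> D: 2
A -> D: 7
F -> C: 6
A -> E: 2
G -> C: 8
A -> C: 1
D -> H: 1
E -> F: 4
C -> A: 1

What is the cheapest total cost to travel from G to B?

16

Running Dijkstra from G:
G: 0
D: 7  (via G)
C: 8  (via G)
H: 8  (via D)
A: 9  (via C)
E: 11  (via A)
F: 13  (via H)
B: 16  (via A)
Shortest route: G → C → A → B = 16.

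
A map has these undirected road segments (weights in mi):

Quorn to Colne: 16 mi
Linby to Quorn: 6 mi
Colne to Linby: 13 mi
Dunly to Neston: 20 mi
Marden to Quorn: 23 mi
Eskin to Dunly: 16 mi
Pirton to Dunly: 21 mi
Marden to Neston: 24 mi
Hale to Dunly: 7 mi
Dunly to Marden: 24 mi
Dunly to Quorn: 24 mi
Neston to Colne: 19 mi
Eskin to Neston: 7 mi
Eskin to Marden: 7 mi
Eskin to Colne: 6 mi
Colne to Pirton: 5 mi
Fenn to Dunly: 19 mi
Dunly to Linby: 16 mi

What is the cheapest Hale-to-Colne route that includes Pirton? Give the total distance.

33 mi

Best Hale to Pirton: Hale → Dunly → Pirton costing 28
Best Pirton to Colne: Pirton → Colne costing 5
Total via Pirton: 28 + 5 = 33 mi.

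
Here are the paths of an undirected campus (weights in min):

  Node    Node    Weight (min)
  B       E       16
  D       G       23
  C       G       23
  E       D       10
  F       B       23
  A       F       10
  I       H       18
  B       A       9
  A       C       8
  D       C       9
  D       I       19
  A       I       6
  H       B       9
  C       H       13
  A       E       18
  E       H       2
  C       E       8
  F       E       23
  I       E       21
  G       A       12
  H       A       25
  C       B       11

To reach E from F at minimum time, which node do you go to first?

Candidate routes:
F - A - C - E: 10+8+8 = 26
F - E: 23 = 23
Cheapest is F - E at 23 min.
So from F the first move is to E.

E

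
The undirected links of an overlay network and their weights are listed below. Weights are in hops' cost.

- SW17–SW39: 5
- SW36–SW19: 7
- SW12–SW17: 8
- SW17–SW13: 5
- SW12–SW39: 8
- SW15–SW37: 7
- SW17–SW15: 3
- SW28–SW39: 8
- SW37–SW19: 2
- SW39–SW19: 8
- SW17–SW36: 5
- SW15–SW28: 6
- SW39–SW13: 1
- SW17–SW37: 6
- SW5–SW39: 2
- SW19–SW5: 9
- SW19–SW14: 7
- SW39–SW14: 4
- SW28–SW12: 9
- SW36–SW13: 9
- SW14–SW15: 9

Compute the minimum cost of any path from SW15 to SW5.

Settle nodes by increasing distance from SW15:
SW15: 0
SW17: 3  (via SW15)
SW28: 6  (via SW15)
SW37: 7  (via SW15)
SW13: 8  (via SW17)
SW39: 8  (via SW17)
SW36: 8  (via SW17)
SW19: 9  (via SW37)
SW14: 9  (via SW15)
SW5: 10  (via SW39)
Shortest route: SW15 → SW17 → SW39 → SW5 = 10 hops' cost.

10 hops' cost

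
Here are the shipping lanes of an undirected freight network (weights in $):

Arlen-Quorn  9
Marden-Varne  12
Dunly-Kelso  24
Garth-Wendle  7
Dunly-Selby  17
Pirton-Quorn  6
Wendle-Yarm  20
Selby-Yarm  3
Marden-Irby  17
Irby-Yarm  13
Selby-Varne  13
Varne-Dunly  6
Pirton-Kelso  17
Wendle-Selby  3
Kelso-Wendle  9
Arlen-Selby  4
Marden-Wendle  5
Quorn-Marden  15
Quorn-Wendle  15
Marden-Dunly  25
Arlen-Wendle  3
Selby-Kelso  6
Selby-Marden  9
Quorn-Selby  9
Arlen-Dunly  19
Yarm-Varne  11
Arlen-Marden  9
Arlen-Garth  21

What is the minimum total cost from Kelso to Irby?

$22

Shortest distances from Kelso:
Kelso: 0
Selby: 6  (via Kelso)
Wendle: 9  (via Kelso)
Yarm: 9  (via Selby)
Arlen: 10  (via Selby)
Marden: 14  (via Wendle)
Quorn: 15  (via Selby)
Garth: 16  (via Wendle)
Pirton: 17  (via Kelso)
Varne: 19  (via Selby)
Irby: 22  (via Yarm)
Shortest route: Kelso–Selby–Yarm–Irby = $22.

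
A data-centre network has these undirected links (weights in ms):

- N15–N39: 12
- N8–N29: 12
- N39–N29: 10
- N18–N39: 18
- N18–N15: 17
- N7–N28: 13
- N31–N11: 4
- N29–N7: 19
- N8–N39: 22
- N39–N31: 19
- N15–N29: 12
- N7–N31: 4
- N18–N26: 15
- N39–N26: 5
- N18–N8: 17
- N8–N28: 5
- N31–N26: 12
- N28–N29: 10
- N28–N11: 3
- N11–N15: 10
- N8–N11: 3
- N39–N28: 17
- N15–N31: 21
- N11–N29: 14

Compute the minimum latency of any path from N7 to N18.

28 ms

Candidate routes:
N7 → N31 → N11 → N8 → N18: 4+4+3+17 = 28
N7 → N31 → N26 → N18: 4+12+15 = 31
Cheapest is N7 → N31 → N11 → N8 → N18 at 28 ms.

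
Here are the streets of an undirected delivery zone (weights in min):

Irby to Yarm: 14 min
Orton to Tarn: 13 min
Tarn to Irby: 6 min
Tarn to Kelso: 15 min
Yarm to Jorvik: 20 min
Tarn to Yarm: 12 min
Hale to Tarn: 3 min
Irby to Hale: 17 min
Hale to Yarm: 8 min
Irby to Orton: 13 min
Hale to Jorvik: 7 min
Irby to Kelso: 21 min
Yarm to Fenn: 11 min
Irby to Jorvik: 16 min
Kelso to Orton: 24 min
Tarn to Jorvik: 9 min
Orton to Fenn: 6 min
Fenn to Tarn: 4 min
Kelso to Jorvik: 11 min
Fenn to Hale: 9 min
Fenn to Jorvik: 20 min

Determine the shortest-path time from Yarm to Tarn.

Settle nodes by increasing distance from Yarm:
Yarm: 0
Hale: 8  (via Yarm)
Fenn: 11  (via Yarm)
Tarn: 11  (via Hale)
Shortest route: Yarm → Hale → Tarn = 11 min.

11 min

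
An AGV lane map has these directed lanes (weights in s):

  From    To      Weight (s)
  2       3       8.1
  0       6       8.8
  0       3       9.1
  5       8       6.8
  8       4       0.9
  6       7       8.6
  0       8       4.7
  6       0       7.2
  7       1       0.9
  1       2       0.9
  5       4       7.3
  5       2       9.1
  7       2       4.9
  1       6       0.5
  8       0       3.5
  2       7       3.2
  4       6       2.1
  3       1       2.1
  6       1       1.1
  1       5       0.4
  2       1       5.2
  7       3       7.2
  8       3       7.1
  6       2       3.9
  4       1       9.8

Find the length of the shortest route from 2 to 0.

Settle nodes by increasing distance from 2:
2: 0
7: 3.2  (via 2)
1: 4.1  (via 7)
5: 4.5  (via 1)
6: 4.6  (via 1)
3: 8.1  (via 2)
8: 11.3  (via 5)
0: 11.8  (via 6)
Shortest route: 2–7–1–6–0 = 11.8 s.

11.8 s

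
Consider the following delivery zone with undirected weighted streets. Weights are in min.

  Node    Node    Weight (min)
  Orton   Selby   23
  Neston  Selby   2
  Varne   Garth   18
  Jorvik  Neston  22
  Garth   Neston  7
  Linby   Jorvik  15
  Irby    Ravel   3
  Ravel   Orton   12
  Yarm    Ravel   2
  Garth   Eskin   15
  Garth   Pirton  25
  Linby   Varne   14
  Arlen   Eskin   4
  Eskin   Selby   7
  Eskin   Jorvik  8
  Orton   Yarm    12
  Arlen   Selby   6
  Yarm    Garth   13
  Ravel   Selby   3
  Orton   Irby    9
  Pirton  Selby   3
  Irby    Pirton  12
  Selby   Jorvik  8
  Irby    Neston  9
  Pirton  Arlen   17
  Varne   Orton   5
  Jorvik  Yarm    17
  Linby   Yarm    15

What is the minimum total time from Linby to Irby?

20 min

Enumerating some paths:
Linby–Jorvik–Selby–Ravel–Irby: 15+8+3+3 = 29
Linby–Yarm–Ravel–Irby: 15+2+3 = 20
Linby–Varne–Orton–Irby: 14+5+9 = 28
Cheapest is Linby–Yarm–Ravel–Irby at 20 min.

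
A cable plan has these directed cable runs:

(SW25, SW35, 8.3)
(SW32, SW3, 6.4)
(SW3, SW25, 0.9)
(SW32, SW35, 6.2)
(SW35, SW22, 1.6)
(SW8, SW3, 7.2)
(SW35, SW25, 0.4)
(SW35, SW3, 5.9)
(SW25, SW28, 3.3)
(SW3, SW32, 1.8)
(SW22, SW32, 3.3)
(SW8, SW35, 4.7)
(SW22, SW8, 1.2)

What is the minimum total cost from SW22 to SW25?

Candidate routes:
SW22 - SW32 - SW35 - SW25: 3.3+6.2+0.4 = 9.9
SW22 - SW8 - SW35 - SW25: 1.2+4.7+0.4 = 6.3
SW22 - SW8 - SW3 - SW25: 1.2+7.2+0.9 = 9.3
Cheapest is SW22 - SW8 - SW35 - SW25 at 6.3.

6.3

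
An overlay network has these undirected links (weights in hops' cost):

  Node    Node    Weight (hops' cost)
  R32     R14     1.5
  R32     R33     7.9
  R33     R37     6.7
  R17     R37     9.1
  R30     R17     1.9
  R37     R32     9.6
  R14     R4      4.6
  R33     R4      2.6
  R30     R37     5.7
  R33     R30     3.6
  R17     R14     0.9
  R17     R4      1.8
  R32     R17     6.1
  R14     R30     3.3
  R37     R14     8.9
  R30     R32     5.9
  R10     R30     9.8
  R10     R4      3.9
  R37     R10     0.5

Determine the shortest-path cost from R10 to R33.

6.5 hops' cost

Enumerating some paths:
R10 - R37 - R30 - R33: 0.5+5.7+3.6 = 9.8
R10 - R4 - R33: 3.9+2.6 = 6.5
R10 - R37 - R33: 0.5+6.7 = 7.2
R10 - R4 - R17 - R30 - R33: 3.9+1.8+1.9+3.6 = 11.2
The minimum is 6.5 hops' cost via R10 - R4 - R33.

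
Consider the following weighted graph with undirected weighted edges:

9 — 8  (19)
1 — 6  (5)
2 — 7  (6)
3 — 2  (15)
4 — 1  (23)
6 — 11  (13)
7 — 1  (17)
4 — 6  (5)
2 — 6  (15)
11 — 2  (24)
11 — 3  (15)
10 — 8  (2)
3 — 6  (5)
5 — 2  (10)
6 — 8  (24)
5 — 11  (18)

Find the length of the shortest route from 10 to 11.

39

Shortest distances from 10:
10: 0
8: 2  (via 10)
9: 21  (via 8)
6: 26  (via 8)
1: 31  (via 6)
3: 31  (via 6)
4: 31  (via 6)
11: 39  (via 6)
Shortest route: 10–8–6–11 = 39.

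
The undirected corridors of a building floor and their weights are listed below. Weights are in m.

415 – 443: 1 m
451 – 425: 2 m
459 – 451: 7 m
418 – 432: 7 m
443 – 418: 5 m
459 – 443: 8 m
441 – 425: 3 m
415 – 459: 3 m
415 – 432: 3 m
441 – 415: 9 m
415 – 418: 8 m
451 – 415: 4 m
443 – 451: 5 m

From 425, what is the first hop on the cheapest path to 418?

451

Compare a few routes:
425 - 451 - 443 - 418: 2+5+5 = 12
425 - 451 - 415 - 418: 2+4+8 = 14
425 - 451 - 415 - 432 - 418: 2+4+3+7 = 16
425 - 451 - 443 - 415 - 418: 2+5+1+8 = 16
Cheapest is 425 - 451 - 443 - 418 at 12 m.
So from 425 the first move is to 451.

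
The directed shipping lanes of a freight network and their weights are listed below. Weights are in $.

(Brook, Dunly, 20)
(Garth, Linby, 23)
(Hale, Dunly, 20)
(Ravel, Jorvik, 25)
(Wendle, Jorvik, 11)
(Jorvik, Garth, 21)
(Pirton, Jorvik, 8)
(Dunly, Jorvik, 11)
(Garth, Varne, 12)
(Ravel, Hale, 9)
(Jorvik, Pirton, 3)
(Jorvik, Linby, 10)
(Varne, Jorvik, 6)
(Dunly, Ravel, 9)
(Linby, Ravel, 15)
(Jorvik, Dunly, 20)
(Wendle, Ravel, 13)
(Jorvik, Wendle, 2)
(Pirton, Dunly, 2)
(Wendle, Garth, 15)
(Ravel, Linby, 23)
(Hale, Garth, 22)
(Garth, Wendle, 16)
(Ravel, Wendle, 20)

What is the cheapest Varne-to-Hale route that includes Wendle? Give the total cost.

Shortest Varne→Wendle: Varne → Jorvik → Wendle = 8
Best Wendle to Hale: Wendle → Ravel → Hale costing 22
Total via Wendle: 8 + 22 = $30.

$30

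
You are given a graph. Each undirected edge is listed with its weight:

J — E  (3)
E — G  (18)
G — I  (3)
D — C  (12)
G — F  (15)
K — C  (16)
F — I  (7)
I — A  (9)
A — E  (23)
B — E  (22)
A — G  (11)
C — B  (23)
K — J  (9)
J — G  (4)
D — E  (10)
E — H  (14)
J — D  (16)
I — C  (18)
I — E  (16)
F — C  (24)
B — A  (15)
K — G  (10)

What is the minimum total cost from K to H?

Compare a few routes:
K - G - E - H: 10+18+14 = 42
K - G - J - E - H: 10+4+3+14 = 31
K - G - I - E - H: 10+3+16+14 = 43
K - J - E - H: 9+3+14 = 26
The minimum is 26 via K - J - E - H.

26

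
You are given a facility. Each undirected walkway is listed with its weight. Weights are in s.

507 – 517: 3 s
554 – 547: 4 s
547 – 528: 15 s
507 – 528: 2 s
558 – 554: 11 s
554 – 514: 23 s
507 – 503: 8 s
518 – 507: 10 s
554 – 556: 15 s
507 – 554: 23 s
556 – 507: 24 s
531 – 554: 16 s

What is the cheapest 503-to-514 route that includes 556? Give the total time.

Shortest 503→556: 503–507–556 = 32
Shortest 556→514: 556–554–514 = 38
Total via 556: 32 + 38 = 70 s.

70 s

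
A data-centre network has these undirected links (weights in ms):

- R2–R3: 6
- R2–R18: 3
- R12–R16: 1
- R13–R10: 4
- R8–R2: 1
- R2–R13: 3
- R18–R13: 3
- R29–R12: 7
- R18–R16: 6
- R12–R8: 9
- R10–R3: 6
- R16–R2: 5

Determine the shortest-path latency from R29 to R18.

Compare a few routes:
R29 - R12 - R16 - R18: 7+1+6 = 14
R29 - R12 - R16 - R2 - R13 - R18: 7+1+5+3+3 = 19
R29 - R12 - R16 - R2 - R18: 7+1+5+3 = 16
The minimum is 14 ms via R29 - R12 - R16 - R18.

14 ms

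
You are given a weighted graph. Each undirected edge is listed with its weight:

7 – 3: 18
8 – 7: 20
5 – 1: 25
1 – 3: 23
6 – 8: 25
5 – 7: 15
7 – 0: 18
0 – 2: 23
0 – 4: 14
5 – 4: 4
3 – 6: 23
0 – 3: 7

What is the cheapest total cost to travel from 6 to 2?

Shortest distances from 6:
6: 0
3: 23  (via 6)
8: 25  (via 6)
0: 30  (via 3)
7: 41  (via 3)
4: 44  (via 0)
1: 46  (via 3)
5: 48  (via 4)
2: 53  (via 0)
Shortest route: 6 → 3 → 0 → 2 = 53.

53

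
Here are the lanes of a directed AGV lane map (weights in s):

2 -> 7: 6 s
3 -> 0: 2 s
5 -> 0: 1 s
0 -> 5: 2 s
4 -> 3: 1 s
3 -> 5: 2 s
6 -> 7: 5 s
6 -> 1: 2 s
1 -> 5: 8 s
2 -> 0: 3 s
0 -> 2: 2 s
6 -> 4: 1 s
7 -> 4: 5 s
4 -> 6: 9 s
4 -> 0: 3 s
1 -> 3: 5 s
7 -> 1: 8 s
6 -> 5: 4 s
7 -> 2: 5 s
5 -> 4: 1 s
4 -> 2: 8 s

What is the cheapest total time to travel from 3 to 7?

10 s

Running Dijkstra from 3:
3: 0
0: 2  (via 3)
5: 2  (via 3)
4: 3  (via 5)
2: 4  (via 0)
7: 10  (via 2)
Shortest route: 3–0–2–7 = 10 s.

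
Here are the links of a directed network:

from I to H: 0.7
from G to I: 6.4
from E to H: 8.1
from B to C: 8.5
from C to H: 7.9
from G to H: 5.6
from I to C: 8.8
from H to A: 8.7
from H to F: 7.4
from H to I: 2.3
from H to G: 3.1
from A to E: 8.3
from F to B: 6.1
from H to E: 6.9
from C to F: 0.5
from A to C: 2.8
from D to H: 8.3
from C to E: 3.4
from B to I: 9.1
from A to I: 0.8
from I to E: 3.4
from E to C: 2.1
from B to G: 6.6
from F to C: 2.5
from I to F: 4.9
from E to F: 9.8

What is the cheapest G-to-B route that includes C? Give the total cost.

Best G to C: G → I → E → C costing 11.9
Best C to B: C → F → B costing 6.6
Total via C: 11.9 + 6.6 = 18.5.

18.5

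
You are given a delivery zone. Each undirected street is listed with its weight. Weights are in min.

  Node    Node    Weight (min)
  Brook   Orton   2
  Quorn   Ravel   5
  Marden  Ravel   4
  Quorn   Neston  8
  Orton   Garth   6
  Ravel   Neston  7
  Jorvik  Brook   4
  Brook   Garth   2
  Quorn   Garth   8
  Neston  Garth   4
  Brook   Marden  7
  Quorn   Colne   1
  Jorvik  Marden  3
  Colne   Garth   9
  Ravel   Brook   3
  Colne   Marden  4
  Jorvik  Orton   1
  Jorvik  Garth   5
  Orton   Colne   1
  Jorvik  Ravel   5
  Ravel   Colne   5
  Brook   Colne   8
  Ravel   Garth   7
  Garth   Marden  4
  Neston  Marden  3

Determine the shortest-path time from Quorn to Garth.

6 min

Candidate routes:
Quorn - Colne - Orton - Brook - Garth: 1+1+2+2 = 6
Quorn - Garth: 8 = 8
Quorn - Colne - Orton - Jorvik - Garth: 1+1+1+5 = 8
Cheapest is Quorn - Colne - Orton - Brook - Garth at 6 min.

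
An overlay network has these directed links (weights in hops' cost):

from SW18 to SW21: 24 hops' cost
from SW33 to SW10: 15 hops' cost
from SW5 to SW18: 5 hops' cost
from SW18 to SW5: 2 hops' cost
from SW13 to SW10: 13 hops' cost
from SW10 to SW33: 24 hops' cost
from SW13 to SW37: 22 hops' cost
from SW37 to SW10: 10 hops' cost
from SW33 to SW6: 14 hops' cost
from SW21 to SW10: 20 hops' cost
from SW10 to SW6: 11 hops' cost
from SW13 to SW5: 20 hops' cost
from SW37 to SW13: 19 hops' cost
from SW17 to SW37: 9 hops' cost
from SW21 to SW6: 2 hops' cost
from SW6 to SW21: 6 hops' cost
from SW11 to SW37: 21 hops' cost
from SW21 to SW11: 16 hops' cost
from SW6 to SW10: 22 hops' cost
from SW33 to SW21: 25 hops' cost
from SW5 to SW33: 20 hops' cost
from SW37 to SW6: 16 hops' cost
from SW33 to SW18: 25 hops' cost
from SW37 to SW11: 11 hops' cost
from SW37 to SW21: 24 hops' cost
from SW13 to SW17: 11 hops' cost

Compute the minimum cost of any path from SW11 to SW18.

Settle nodes by increasing distance from SW11:
SW11: 0
SW37: 21  (via SW11)
SW10: 31  (via SW37)
SW6: 37  (via SW37)
SW13: 40  (via SW37)
SW21: 43  (via SW6)
SW17: 51  (via SW13)
SW33: 55  (via SW10)
SW5: 60  (via SW13)
SW18: 65  (via SW5)
Shortest route: SW11–SW37–SW13–SW5–SW18 = 65 hops' cost.

65 hops' cost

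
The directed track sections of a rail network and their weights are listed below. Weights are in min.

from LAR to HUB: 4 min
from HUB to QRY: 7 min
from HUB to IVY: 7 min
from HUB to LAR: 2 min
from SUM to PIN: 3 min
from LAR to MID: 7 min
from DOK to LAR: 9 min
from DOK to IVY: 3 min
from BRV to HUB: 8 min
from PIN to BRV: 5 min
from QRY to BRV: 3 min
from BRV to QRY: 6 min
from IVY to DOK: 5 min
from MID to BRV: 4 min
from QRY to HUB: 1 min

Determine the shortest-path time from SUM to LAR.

Shortest distances from SUM:
SUM: 0
PIN: 3  (via SUM)
BRV: 8  (via PIN)
QRY: 14  (via BRV)
HUB: 15  (via QRY)
LAR: 17  (via HUB)
Shortest route: SUM → PIN → BRV → QRY → HUB → LAR = 17 min.

17 min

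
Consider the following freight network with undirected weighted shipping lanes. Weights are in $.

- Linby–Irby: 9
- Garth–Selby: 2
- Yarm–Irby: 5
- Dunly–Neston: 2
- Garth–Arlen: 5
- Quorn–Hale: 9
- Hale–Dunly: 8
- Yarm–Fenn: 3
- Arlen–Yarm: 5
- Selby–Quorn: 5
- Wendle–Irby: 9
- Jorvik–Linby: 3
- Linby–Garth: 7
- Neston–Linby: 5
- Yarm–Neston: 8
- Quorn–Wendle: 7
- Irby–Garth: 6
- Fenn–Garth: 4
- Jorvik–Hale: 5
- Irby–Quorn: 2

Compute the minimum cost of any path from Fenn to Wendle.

Compare a few routes:
Fenn - Yarm - Irby - Wendle: 3+5+9 = 17
Fenn - Garth - Selby - Quorn - Wendle: 4+2+5+7 = 18
Fenn - Garth - Irby - Wendle: 4+6+9 = 19
Cheapest is Fenn - Yarm - Irby - Wendle at $17.

$17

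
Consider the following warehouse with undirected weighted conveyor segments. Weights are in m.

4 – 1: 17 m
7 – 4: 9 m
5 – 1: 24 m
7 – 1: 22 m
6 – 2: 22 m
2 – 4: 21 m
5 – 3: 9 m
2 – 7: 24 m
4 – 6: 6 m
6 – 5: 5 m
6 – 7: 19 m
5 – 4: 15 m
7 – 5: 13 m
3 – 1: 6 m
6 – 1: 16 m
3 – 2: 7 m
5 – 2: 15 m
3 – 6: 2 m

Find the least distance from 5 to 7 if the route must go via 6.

20 m

Best 5 to 6: 5–6 costing 5
Best 6 to 7: 6–4–7 costing 15
Total via 6: 5 + 15 = 20 m.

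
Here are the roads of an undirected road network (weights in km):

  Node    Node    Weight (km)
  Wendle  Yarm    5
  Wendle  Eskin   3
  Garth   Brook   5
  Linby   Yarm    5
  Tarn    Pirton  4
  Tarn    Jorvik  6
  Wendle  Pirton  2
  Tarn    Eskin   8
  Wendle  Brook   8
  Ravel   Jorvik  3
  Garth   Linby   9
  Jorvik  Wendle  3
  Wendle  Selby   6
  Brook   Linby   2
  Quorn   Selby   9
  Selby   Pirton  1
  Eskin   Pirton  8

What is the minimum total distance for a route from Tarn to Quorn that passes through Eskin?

23 km

Shortest Tarn→Eskin: Tarn–Eskin = 8
Shortest Eskin→Quorn: Eskin–Wendle–Pirton–Selby–Quorn = 15
Total via Eskin: 8 + 15 = 23 km.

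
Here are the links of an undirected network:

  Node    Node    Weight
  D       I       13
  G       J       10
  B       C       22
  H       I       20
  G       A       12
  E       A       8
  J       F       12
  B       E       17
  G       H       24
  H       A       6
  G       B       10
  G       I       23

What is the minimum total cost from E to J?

Shortest distances from E:
E: 0
A: 8  (via E)
H: 14  (via A)
B: 17  (via E)
G: 20  (via A)
J: 30  (via G)
Shortest route: E–A–G–J = 30.

30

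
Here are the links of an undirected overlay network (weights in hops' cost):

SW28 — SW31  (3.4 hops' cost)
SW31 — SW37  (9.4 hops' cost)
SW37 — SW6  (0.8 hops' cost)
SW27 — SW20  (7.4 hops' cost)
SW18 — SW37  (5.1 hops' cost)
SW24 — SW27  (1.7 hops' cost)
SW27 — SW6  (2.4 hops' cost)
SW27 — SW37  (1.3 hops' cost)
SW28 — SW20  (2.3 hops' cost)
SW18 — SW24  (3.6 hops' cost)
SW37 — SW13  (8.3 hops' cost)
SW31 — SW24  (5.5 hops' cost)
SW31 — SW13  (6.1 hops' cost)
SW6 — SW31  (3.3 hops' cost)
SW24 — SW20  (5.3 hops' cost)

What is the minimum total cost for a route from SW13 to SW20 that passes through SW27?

16.6 hops' cost

Shortest SW13→SW27: SW13 → SW37 → SW27 = 9.6
Best SW27 to SW20: SW27 → SW24 → SW20 costing 7
Total via SW27: 9.6 + 7 = 16.6 hops' cost.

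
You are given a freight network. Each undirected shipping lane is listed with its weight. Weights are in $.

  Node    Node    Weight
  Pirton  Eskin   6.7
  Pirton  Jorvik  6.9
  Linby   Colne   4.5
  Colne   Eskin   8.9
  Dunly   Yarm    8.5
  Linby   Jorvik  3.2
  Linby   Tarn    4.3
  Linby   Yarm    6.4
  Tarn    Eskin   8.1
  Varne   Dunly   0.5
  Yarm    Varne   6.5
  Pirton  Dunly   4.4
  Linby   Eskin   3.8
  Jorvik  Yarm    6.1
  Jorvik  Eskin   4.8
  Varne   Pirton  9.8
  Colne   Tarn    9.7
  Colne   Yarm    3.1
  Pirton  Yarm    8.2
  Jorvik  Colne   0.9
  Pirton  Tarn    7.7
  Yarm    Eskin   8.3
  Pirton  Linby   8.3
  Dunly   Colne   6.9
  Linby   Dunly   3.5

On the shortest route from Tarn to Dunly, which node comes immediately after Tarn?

Linby

Compare a few routes:
Tarn → Eskin → Linby → Dunly: 8.1+3.8+3.5 = 15.4
Tarn → Linby → Jorvik → Colne → Dunly: 4.3+3.2+0.9+6.9 = 15.3
Tarn → Linby → Dunly: 4.3+3.5 = 7.8
Tarn → Pirton → Dunly: 7.7+4.4 = 12.1
Cheapest is Tarn → Linby → Dunly at $7.8.
So from Tarn the first move is to Linby.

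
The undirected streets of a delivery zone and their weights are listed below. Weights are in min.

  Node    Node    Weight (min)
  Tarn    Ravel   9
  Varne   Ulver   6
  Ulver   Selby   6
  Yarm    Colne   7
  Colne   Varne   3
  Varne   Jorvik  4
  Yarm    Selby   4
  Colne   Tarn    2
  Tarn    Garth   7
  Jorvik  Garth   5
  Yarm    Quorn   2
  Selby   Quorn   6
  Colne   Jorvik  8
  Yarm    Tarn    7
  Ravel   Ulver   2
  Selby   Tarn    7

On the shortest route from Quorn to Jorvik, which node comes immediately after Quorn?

Compare a few routes:
Quorn - Yarm - Tarn - Colne - Varne - Jorvik: 2+7+2+3+4 = 18
Quorn - Yarm - Colne - Jorvik: 2+7+8 = 17
Quorn - Yarm - Colne - Varne - Jorvik: 2+7+3+4 = 16
Cheapest is Quorn - Yarm - Colne - Varne - Jorvik at 16 min.
So from Quorn the first move is to Yarm.

Yarm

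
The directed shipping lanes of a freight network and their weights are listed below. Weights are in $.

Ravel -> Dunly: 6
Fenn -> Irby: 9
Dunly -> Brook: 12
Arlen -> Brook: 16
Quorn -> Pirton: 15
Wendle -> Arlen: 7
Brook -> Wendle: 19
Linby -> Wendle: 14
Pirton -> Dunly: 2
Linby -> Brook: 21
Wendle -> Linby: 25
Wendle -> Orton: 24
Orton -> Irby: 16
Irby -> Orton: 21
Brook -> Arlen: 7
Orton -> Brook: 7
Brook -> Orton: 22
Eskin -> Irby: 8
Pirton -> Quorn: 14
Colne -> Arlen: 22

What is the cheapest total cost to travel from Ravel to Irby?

$56

Enumerating some paths:
Ravel → Dunly → Brook → Orton → Irby: 6+12+22+16 = 56
Ravel → Dunly → Brook → Wendle → Orton → Irby: 6+12+19+24+16 = 77
Cheapest is Ravel → Dunly → Brook → Orton → Irby at $56.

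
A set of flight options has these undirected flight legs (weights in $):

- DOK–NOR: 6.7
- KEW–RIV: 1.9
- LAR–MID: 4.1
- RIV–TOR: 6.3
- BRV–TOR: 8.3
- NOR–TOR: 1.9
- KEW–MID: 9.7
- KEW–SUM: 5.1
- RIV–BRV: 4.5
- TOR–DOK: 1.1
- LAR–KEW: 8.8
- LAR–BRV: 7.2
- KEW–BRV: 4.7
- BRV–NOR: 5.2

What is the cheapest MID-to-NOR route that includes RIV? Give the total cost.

Best MID to RIV: MID → KEW → RIV costing 11.6
Shortest RIV→NOR: RIV → TOR → NOR = 8.2
Total via RIV: 11.6 + 8.2 = $19.8.

$19.8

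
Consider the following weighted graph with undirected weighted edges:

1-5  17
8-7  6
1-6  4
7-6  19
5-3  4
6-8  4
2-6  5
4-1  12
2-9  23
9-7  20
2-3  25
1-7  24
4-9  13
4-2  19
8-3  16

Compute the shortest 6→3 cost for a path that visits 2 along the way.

Shortest 6→2: 6 → 2 = 5
Shortest 2→3: 2 → 3 = 25
Total via 2: 5 + 25 = 30.

30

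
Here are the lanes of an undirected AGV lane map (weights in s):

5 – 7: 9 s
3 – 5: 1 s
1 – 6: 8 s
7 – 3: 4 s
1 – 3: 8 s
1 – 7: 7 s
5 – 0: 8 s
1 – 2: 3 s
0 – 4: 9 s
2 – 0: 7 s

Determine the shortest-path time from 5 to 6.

Compare a few routes:
5–3–7–1–6: 1+4+7+8 = 20
5–7–1–6: 9+7+8 = 24
5–3–1–6: 1+8+8 = 17
Cheapest is 5–3–1–6 at 17 s.

17 s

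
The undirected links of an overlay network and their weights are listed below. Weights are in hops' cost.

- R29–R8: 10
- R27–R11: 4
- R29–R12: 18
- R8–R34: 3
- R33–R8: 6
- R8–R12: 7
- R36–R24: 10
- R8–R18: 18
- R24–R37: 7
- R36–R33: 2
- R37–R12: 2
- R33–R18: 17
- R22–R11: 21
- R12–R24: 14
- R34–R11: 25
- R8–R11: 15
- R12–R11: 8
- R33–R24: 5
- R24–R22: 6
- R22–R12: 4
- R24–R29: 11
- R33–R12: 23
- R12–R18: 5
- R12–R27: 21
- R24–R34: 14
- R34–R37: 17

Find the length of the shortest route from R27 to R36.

27 hops' cost

Running Dijkstra from R27:
R27: 0
R11: 4  (via R27)
R12: 12  (via R11)
R37: 14  (via R12)
R22: 16  (via R12)
R18: 17  (via R12)
R8: 19  (via R11)
R24: 21  (via R37)
R34: 22  (via R8)
R33: 25  (via R8)
R36: 27  (via R33)
Shortest route: R27 → R11 → R8 → R33 → R36 = 27 hops' cost.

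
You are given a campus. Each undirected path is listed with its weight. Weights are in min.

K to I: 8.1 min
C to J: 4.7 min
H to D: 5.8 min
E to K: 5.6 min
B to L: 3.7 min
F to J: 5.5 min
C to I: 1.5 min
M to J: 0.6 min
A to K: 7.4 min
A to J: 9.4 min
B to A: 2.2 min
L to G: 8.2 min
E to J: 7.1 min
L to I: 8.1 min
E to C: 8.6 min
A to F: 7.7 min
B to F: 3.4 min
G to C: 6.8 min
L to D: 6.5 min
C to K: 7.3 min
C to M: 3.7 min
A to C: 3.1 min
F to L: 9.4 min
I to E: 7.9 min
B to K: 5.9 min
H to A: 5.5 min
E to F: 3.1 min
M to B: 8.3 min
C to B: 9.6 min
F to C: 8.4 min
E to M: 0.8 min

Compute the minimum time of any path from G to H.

15.4 min

Running Dijkstra from G:
G: 0
C: 6.8  (via G)
L: 8.2  (via G)
I: 8.3  (via C)
A: 9.9  (via C)
M: 10.5  (via C)
J: 11.1  (via M)
E: 11.3  (via M)
B: 11.9  (via L)
K: 14.1  (via C)
F: 14.4  (via E)
D: 14.7  (via L)
H: 15.4  (via A)
Shortest route: G–C–A–H = 15.4 min.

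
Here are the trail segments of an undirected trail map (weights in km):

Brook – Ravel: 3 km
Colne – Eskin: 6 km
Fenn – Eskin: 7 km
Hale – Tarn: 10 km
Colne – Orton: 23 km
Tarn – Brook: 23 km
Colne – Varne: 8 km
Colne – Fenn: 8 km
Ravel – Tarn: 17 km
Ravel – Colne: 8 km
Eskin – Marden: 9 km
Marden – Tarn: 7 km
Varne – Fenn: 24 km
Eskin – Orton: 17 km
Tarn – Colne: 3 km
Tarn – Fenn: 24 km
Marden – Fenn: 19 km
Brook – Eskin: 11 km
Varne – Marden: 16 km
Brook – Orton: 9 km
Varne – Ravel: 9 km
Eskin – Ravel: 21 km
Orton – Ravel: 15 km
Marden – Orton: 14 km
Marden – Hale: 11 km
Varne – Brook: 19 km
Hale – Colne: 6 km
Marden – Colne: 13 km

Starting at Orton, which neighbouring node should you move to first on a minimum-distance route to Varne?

Enumerating some paths:
Orton - Ravel - Varne: 15+9 = 24
Orton - Brook - Ravel - Varne: 9+3+9 = 21
Cheapest is Orton - Brook - Ravel - Varne at 21 km.
So from Orton the first move is to Brook.

Brook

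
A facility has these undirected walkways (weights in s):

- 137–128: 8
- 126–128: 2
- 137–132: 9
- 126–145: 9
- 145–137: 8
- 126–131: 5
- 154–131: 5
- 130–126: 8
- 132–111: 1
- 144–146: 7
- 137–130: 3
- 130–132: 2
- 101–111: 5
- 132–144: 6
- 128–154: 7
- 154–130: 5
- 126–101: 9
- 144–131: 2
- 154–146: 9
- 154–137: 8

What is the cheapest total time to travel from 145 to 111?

Candidate routes:
145 - 137 - 130 - 132 - 111: 8+3+2+1 = 14
145 - 137 - 132 - 111: 8+9+1 = 18
The minimum is 14 s via 145 - 137 - 130 - 132 - 111.

14 s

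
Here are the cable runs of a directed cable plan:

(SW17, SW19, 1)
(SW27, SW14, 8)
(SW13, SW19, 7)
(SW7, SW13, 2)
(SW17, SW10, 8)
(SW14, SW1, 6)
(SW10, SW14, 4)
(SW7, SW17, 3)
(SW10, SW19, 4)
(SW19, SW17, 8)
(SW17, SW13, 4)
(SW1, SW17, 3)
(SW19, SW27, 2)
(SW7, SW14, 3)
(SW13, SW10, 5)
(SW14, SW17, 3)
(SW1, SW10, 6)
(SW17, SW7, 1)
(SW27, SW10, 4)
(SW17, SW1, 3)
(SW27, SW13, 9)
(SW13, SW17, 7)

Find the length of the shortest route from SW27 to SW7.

12

Settle nodes by increasing distance from SW27:
SW27: 0
SW10: 4  (via SW27)
SW14: 8  (via SW27)
SW19: 8  (via SW10)
SW13: 9  (via SW27)
SW17: 11  (via SW14)
SW7: 12  (via SW17)
Shortest route: SW27 → SW14 → SW17 → SW7 = 12.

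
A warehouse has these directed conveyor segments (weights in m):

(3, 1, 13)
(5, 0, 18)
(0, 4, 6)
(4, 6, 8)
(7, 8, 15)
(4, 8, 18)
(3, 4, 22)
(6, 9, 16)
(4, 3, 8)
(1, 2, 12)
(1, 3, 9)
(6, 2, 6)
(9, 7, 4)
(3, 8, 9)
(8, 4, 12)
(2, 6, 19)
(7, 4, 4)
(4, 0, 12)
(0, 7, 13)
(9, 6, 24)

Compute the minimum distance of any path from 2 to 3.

Shortest distances from 2:
2: 0
6: 19  (via 2)
9: 35  (via 6)
7: 39  (via 9)
4: 43  (via 7)
3: 51  (via 4)
Shortest route: 2–6–9–7–4–3 = 51 m.

51 m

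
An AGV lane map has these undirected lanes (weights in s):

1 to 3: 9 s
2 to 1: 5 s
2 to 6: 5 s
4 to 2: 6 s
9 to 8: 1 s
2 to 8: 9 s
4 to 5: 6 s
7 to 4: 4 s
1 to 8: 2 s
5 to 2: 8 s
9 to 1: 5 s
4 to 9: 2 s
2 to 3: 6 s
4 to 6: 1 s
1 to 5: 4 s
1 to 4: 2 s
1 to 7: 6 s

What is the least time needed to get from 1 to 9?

Running Dijkstra from 1:
1: 0
4: 2  (via 1)
8: 2  (via 1)
6: 3  (via 4)
9: 3  (via 8)
Shortest route: 1 → 8 → 9 = 3 s.

3 s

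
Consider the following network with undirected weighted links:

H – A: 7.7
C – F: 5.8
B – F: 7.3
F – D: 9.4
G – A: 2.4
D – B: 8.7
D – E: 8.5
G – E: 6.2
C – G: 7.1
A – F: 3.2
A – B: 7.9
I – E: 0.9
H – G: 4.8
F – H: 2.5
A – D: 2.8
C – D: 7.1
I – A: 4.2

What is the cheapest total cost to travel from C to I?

Settle nodes by increasing distance from C:
C: 0
F: 5.8  (via C)
D: 7.1  (via C)
G: 7.1  (via C)
H: 8.3  (via F)
A: 9  (via F)
B: 13.1  (via F)
I: 13.2  (via A)
Shortest route: C → F → A → I = 13.2.

13.2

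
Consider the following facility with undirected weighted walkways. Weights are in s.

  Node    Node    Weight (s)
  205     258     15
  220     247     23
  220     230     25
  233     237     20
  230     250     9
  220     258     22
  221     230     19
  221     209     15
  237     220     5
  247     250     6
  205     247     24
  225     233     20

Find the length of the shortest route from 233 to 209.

Settle nodes by increasing distance from 233:
233: 0
225: 20  (via 233)
237: 20  (via 233)
220: 25  (via 237)
258: 47  (via 220)
247: 48  (via 220)
230: 50  (via 220)
250: 54  (via 247)
205: 62  (via 258)
221: 69  (via 230)
209: 84  (via 221)
Shortest route: 233–237–220–230–221–209 = 84 s.

84 s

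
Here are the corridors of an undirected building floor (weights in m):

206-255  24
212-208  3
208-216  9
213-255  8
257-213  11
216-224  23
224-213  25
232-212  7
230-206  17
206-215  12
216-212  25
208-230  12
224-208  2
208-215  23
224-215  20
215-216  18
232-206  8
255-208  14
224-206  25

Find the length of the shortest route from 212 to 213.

Compare a few routes:
212 → 208 → 224 → 213: 3+2+25 = 30
212 → 208 → 255 → 213: 3+14+8 = 25
212 → 232 → 206 → 255 → 213: 7+8+24+8 = 47
Cheapest is 212 → 208 → 255 → 213 at 25 m.

25 m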